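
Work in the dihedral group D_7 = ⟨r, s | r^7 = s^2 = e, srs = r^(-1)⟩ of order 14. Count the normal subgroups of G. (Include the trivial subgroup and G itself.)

3

G has 10 subgroups. Checking conjugation-invariance by order — order 1: 1/1 normal; order 2: 0/7 normal; order 7: 1/1 normal; order 14: 1/1 normal.
Total normal subgroups: 3.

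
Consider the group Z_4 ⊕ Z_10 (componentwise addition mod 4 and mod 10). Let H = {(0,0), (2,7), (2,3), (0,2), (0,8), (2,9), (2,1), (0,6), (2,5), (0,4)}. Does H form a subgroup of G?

|H| = 10 divides |G| = 40, consistent with Lagrange.
H contains the identity, every element's inverse is in H, and H is closed under +: it is a subgroup.
In fact H = ⟨(2,1)⟩.

Yes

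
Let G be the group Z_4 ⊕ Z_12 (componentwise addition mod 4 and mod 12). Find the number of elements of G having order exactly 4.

An element (a,b) has order lcm(ord(a), ord(b)); count pairs with lcm equal to 4.
Enumerating gives 12 such elements.

12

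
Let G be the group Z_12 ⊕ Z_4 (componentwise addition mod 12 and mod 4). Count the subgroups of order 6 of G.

|G| = 48 and 6 | 48, so subgroups of order 6 are possible by Lagrange.
The subgroups of order 6 are: {(0,0), (0,2), (4,0), (4,2), (8,0), (8,2)}; {(0,0), (2,0), (4,0), (6,0), (8,0), (10,0)}; {(0,0), (2,2), (4,0), (6,2), (8,0), (10,2)}.
So G has 3 subgroups of order 6.

3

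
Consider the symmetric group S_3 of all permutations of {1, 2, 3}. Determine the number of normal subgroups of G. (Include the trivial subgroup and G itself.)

3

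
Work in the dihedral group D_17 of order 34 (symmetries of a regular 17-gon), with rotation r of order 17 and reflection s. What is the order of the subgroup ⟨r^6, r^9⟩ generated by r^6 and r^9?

|⟨r^6⟩| = 17 and |⟨r^9⟩| = 17, so |H| is a multiple of lcm(17, 17) = 17 and divides |G| = 34.
Closing under the operation: H = {e, r, r^2, r^3, r^4, r^5, r^6, r^7, r^8, r^9, r^10, r^11, r^12, r^13, r^14, r^15, r^16}, so |H| = 17.

17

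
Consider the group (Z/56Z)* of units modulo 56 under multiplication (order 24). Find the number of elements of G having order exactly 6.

Enumerating element orders in G gives 14 elements of order 6.

14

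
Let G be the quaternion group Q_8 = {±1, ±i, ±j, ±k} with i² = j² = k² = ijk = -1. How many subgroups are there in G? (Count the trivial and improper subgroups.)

|G| = 8, so by Lagrange every subgroup order divides 8. Divisors: 1, 2, 4, 8.
Subgroups by order — order 1: 1; order 2: 1; order 4: 3; order 8: 1.
Total: 1 + 1 + 3 + 1 = 6.

6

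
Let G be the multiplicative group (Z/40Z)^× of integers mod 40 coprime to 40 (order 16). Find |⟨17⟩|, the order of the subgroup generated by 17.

4

Compute successive powers of 17 mod 40: 17, 9, 33, 1; 17^4 ≡ 1 (mod 40).
So |⟨17⟩| = 4.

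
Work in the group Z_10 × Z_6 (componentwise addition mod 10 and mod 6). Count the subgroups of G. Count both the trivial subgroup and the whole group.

20

|G| = 60, so by Lagrange every subgroup order divides 60. Divisors: 1, 2, 3, 4, 5, 6, 10, 12, 15, 20, 30, 60.
Subgroups by order — order 1: 1; order 2: 3; order 3: 1; order 4: 1; order 5: 1; order 6: 3; order 10: 3; order 12: 1; order 15: 1; order 20: 1; order 30: 3; order 60: 1.
Total: 1 + 3 + 1 + 1 + 1 + 3 + 3 + 1 + 1 + 1 + 3 + 1 = 20.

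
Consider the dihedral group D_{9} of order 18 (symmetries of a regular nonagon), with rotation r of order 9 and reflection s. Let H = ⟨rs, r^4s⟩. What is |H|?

6

|⟨rs⟩| = 2 and |⟨r^4s⟩| = 2, so |H| is a multiple of lcm(2, 2) = 2 and divides |G| = 18.
Closing under the operation: H = {e, r^3, r^6, rs, r^4s, r^7s}, so |H| = 6.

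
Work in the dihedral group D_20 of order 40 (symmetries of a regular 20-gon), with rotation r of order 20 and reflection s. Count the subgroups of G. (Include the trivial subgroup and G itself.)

48

|G| = 40, so by Lagrange every subgroup order divides 40. Divisors: 1, 2, 4, 5, 8, 10, 20, 40.
Subgroups by order — order 1: 1; order 2: 21; order 4: 11; order 5: 1; order 8: 5; order 10: 5; order 20: 3; order 40: 1.
Total: 1 + 21 + 11 + 1 + 5 + 5 + 3 + 1 = 48.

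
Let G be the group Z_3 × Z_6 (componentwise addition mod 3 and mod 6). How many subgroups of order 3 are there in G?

4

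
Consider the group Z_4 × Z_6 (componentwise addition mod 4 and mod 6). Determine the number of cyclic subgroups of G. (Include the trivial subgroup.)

A cyclic subgroup of order d is generated by each of its φ(d) elements of order d, so the cyclic subgroups of order d number (#elements of order d)/φ(d).
Cyclic subgroups by order — order 1: 1; order 2: 3; order 3: 1; order 4: 2; order 6: 3; order 12: 2.
Total: 12.

12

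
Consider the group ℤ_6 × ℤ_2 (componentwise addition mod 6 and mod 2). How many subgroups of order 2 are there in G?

3

|G| = 12 and 2 | 12, so subgroups of order 2 are possible by Lagrange.
The subgroups of order 2 are: {(0,0), (0,1)}; {(0,0), (3,0)}; {(0,0), (3,1)}.
So G has 3 subgroups of order 2.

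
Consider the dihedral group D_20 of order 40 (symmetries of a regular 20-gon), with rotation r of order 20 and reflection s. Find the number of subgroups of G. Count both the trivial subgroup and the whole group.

48

|G| = 40, so by Lagrange every subgroup order divides 40. Divisors: 1, 2, 4, 5, 8, 10, 20, 40.
Subgroups by order — order 1: 1; order 2: 21; order 4: 11; order 5: 1; order 8: 5; order 10: 5; order 20: 3; order 40: 1.
Total: 1 + 21 + 11 + 1 + 5 + 5 + 3 + 1 = 48.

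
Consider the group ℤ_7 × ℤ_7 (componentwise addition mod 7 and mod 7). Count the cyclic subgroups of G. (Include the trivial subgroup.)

9

Each element a generates a cyclic subgroup ⟨a⟩; distinct elements may generate the same one (a cyclic group of order d has φ(d) generators).
Cyclic subgroups by order — order 1: 1; order 7: 8.
Total: 9.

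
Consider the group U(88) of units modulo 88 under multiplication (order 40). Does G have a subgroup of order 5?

Yes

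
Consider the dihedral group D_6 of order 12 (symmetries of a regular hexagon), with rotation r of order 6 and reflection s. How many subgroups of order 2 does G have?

7

|G| = 12 and 2 | 12, so subgroups of order 2 are possible by Lagrange.
The subgroups of order 2 are: {e, r^2s}; {e, r^3}; {e, r^3s}; {e, r^4s}; … (7 in all).
So G has 7 subgroups of order 2.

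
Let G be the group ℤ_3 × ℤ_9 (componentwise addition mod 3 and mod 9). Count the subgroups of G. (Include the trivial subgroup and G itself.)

10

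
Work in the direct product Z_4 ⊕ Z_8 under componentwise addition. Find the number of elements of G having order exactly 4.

An element (a,b) has order lcm(ord(a), ord(b)); count pairs with lcm equal to 4.
Enumerating gives 12 such elements.

12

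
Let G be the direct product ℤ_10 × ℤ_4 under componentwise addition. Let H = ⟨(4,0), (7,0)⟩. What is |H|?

|⟨(4,0)⟩| = 5 and |⟨(7,0)⟩| = 10, so |H| is a multiple of lcm(5, 10) = 10 and divides |G| = 40.
Closing under the operation: H = {(0,0), (1,0), (2,0), (3,0), (4,0), (5,0), (6,0), (7,0), (8,0), (9,0)}, so |H| = 10.

10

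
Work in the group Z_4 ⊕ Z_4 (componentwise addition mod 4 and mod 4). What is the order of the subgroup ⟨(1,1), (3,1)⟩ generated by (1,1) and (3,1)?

8

|⟨(1,1)⟩| = 4 and |⟨(3,1)⟩| = 4, so |H| is a multiple of lcm(4, 4) = 4 and divides |G| = 16.
Closing under the operation: H = {(0,0), (0,2), (1,1), (1,3), (2,0), (2,2), (3,1), (3,3)}, so |H| = 8.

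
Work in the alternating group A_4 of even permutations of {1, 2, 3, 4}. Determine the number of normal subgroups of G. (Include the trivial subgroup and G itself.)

3

G has 10 subgroups. Checking conjugation-invariance by order — order 1: 1/1 normal; order 2: 0/3 normal; order 3: 0/4 normal; order 4: 1/1 normal; order 12: 1/1 normal.
Total normal subgroups: 3.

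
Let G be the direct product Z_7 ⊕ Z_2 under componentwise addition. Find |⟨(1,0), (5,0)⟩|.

|⟨(1,0)⟩| = 7 and |⟨(5,0)⟩| = 7, so |H| is a multiple of lcm(7, 7) = 7 and divides |G| = 14.
Closing under the operation: H = {(0,0), (1,0), (2,0), (3,0), (4,0), (5,0), (6,0)}, so |H| = 7.

7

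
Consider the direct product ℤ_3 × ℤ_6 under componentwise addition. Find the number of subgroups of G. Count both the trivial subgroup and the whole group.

12

|G| = 18, so by Lagrange every subgroup order divides 18. Divisors: 1, 2, 3, 6, 9, 18.
Subgroups by order — order 1: 1; order 2: 1; order 3: 4; order 6: 4; order 9: 1; order 18: 1.
Total: 1 + 1 + 4 + 4 + 1 + 1 = 12.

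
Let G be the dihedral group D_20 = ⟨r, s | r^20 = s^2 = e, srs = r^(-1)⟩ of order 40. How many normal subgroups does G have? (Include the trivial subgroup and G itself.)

G has 48 subgroups. Checking conjugation-invariance by order — order 1: 1/1 normal; order 2: 1/21 normal; order 4: 1/11 normal; order 5: 1/1 normal; order 8: 0/5 normal; order 10: 1/5 normal; order 20: 3/3 normal; order 40: 1/1 normal.
Total normal subgroups: 9.

9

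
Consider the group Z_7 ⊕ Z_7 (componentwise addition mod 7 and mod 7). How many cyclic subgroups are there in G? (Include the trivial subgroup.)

A cyclic subgroup of order d is generated by each of its φ(d) elements of order d, so the cyclic subgroups of order d number (#elements of order d)/φ(d).
Cyclic subgroups by order — order 1: 1; order 7: 8.
Total: 9.

9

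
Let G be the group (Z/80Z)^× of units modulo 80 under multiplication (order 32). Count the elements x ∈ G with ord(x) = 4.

24

Enumerating element orders in G gives 24 elements of order 4.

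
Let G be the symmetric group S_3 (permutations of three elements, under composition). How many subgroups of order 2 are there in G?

3

|G| = 6 and 2 | 6, so subgroups of order 2 are possible by Lagrange.
The subgroups of order 2 are: {e, (1 2)}; {e, (1 3)}; {e, (2 3)}.
So G has 3 subgroups of order 2.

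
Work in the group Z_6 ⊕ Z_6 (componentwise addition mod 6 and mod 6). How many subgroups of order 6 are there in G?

12

|G| = 36 and 6 | 36, so subgroups of order 6 are possible by Lagrange.
The subgroups of order 6 are: {(0,0), (0,1), (0,2), (0,3), (0,4), (0,5)}; {(0,0), (0,2), (0,4), (3,0), (3,2), (3,4)}; {(0,0), (0,2), (0,4), (3,1), (3,3), (3,5)}; {(0,0), (0,3), (2,0), (2,3), (4,0), (4,3)}; … (12 in all).
So G has 12 subgroups of order 6.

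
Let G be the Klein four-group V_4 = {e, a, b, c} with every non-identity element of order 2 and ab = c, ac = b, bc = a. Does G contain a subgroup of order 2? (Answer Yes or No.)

2 | 4. A subgroup of order 2 is {e, a}.

Yes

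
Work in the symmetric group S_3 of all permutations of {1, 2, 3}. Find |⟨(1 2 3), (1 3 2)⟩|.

|⟨(1 2 3)⟩| = 3 and |⟨(1 3 2)⟩| = 3, so |H| is a multiple of lcm(3, 3) = 3 and divides |G| = 6.
Closing under the operation: H = {e, (1 2 3), (1 3 2)}, so |H| = 3.

3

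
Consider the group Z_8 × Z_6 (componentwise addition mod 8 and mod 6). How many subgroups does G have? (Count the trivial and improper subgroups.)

|G| = 48, so by Lagrange every subgroup order divides 48. Divisors: 1, 2, 3, 4, 6, 8, 12, 16, 24, 48.
Subgroups by order — order 1: 1; order 2: 3; order 3: 1; order 4: 3; order 6: 3; order 8: 3; order 12: 3; order 16: 1; order 24: 3; order 48: 1.
Total: 1 + 3 + 1 + 3 + 3 + 3 + 3 + 1 + 3 + 1 = 22.

22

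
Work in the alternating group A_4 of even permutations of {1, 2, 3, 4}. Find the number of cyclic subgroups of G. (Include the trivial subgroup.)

Each element a generates a cyclic subgroup ⟨a⟩; distinct elements may generate the same one (a cyclic group of order d has φ(d) generators).
Cyclic subgroups by order — order 1: 1; order 2: 3; order 3: 4.
Total: 8.

8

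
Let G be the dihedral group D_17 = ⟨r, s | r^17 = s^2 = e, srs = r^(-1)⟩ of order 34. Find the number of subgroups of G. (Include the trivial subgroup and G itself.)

|G| = 34, so by Lagrange every subgroup order divides 34. Divisors: 1, 2, 17, 34.
Subgroups by order — order 1: 1; order 2: 17; order 17: 1; order 34: 1.
Total: 1 + 17 + 1 + 1 = 20.

20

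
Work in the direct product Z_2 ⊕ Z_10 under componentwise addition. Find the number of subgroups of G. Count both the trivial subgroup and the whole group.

10

|G| = 20, so by Lagrange every subgroup order divides 20. Divisors: 1, 2, 4, 5, 10, 20.
Subgroups by order — order 1: 1; order 2: 3; order 4: 1; order 5: 1; order 10: 3; order 20: 1.
Total: 1 + 3 + 1 + 1 + 3 + 1 = 10.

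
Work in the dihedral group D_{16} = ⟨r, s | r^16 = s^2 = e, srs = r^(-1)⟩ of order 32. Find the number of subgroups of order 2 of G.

|G| = 32 and 2 | 32, so subgroups of order 2 are possible by Lagrange.
The subgroups of order 2 are: {e, r^10s}; {e, r^11s}; {e, r^12s}; {e, r^13s}; … (17 in all).
So G has 17 subgroups of order 2.

17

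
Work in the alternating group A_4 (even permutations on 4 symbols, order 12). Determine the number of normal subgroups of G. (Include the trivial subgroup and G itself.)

3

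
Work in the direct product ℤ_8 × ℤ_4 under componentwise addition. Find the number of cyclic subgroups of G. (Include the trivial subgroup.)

14

Group the elements of G by the cyclic subgroup they generate; each cyclic subgroup of order d accounts for φ(d) elements.
Cyclic subgroups by order — order 1: 1; order 2: 3; order 4: 6; order 8: 4.
Total: 14.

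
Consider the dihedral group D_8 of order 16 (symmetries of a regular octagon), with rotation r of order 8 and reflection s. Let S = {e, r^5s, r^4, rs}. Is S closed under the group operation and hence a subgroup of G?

Yes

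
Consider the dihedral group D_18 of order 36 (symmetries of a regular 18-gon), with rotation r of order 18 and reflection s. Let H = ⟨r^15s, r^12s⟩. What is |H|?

|⟨r^15s⟩| = 2 and |⟨r^12s⟩| = 2, so |H| is a multiple of lcm(2, 2) = 2 and divides |G| = 36.
Closing under the operation: H = {e, r^3, r^6, r^9, r^12, r^15, s, r^3s, r^6s, r^9s, r^12s, r^15s}, so |H| = 12.

12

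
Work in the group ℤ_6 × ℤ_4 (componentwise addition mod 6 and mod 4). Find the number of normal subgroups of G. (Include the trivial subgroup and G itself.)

16

G is abelian, so every subgroup is normal.
G has 16 subgroups in total, hence 16 normal subgroups.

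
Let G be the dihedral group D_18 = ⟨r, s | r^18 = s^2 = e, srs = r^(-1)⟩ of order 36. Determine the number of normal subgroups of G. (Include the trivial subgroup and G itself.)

9

G has 45 subgroups. Checking conjugation-invariance by order — order 1: 1/1 normal; order 2: 1/19 normal; order 3: 1/1 normal; order 4: 0/9 normal; order 6: 1/7 normal; order 9: 1/1 normal; order 12: 0/3 normal; order 18: 3/3 normal; order 36: 1/1 normal.
Total normal subgroups: 9.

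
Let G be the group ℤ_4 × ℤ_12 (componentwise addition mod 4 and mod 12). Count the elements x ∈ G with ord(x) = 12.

24

An element (a,b) has order lcm(ord(a), ord(b)); count pairs with lcm equal to 12.
Enumerating gives 24 such elements.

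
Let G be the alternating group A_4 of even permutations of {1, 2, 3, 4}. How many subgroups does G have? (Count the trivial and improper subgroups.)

10

|G| = 12, so by Lagrange every subgroup order divides 12. Divisors: 1, 2, 3, 4, 6, 12.
Subgroups by order — order 1: 1; order 2: 3; order 3: 4; order 4: 1; order 6: 0; order 12: 1.
Total: 1 + 3 + 4 + 1 + 0 + 1 = 10.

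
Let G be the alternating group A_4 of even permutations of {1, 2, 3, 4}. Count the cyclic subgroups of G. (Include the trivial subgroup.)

Each element a generates a cyclic subgroup ⟨a⟩; distinct elements may generate the same one (a cyclic group of order d has φ(d) generators).
Cyclic subgroups by order — order 1: 1; order 2: 3; order 3: 4.
Total: 8.

8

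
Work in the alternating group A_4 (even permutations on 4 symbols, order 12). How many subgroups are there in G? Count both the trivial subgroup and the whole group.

|G| = 12, so by Lagrange every subgroup order divides 12. Divisors: 1, 2, 3, 4, 6, 12.
Subgroups by order — order 1: 1; order 2: 3; order 3: 4; order 4: 1; order 6: 0; order 12: 1.
Total: 1 + 3 + 4 + 1 + 0 + 1 = 10.

10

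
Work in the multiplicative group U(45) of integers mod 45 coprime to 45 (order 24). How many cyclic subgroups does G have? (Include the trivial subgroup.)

12

A cyclic subgroup of order d is generated by each of its φ(d) elements of order d, so the cyclic subgroups of order d number (#elements of order d)/φ(d).
Cyclic subgroups by order — order 1: 1; order 2: 3; order 3: 1; order 4: 2; order 6: 3; order 12: 2.
Total: 12.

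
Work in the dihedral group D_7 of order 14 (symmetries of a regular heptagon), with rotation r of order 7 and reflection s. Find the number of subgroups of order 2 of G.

|G| = 14 and 2 | 14, so subgroups of order 2 are possible by Lagrange.
The subgroups of order 2 are: {e, r^2s}; {e, r^3s}; {e, r^4s}; {e, r^5s}; … (7 in all).
So G has 7 subgroups of order 2.

7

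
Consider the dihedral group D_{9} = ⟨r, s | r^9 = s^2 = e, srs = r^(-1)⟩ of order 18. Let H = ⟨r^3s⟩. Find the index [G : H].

|⟨r^3s⟩| = 2 and |G| = 18.
By Lagrange, [G : H] = |G|/|H| = 18/2 = 9.

9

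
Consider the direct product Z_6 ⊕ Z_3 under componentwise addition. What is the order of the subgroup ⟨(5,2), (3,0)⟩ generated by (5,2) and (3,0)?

|⟨(5,2)⟩| = 6 and |⟨(3,0)⟩| = 2, so |H| is a multiple of lcm(6, 2) = 6 and divides |G| = 18.
Closing under the operation: H = {(0,0), (1,1), (2,2), (3,0), (4,1), (5,2)}, so |H| = 6.

6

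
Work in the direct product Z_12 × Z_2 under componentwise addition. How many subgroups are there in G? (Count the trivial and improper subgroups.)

|G| = 24, so by Lagrange every subgroup order divides 24. Divisors: 1, 2, 3, 4, 6, 8, 12, 24.
Subgroups by order — order 1: 1; order 2: 3; order 3: 1; order 4: 3; order 6: 3; order 8: 1; order 12: 3; order 24: 1.
Total: 1 + 3 + 1 + 3 + 3 + 1 + 3 + 1 = 16.

16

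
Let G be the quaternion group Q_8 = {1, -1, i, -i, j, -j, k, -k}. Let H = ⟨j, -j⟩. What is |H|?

4

|⟨j⟩| = 4 and |⟨-j⟩| = 4, so |H| is a multiple of lcm(4, 4) = 4 and divides |G| = 8.
Closing under the operation: H = {1, -1, j, -j}, so |H| = 4.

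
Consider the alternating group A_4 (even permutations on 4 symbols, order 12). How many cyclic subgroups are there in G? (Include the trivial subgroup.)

8

Each element a generates a cyclic subgroup ⟨a⟩; distinct elements may generate the same one (a cyclic group of order d has φ(d) generators).
Cyclic subgroups by order — order 1: 1; order 2: 3; order 3: 4.
Total: 8.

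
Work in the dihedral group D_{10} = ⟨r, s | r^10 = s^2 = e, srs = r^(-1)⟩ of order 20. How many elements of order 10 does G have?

4

The elements of order 10 are: r, r^3, r^7, r^9.
That's 4.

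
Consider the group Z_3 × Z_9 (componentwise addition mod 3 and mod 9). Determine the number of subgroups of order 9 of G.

4

|G| = 27 and 9 | 27, so subgroups of order 9 are possible by Lagrange.
The subgroups of order 9 are: {(0,0), (0,1), (0,2), (0,3), (0,4), (0,5), (0,6), (0,7), (0,8)}; {(0,0), (0,3), (0,6), (1,0), (1,3), (1,6), (2,0), (2,3), (2,6)}; {(0,0), (0,3), (0,6), (1,1), (1,4), (1,7), (2,2), (2,5), (2,8)}; {(0,0), (0,3), (0,6), (1,2), (1,5), (1,8), (2,1), (2,4), (2,7)}.
So G has 4 subgroups of order 9.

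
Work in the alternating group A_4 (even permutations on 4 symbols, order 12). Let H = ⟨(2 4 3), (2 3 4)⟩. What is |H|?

|⟨(2 4 3)⟩| = 3 and |⟨(2 3 4)⟩| = 3, so |H| is a multiple of lcm(3, 3) = 3 and divides |G| = 12.
Closing under the operation: H = {e, (2 3 4), (2 4 3)}, so |H| = 3.

3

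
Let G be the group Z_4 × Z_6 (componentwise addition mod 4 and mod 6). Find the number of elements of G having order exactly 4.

4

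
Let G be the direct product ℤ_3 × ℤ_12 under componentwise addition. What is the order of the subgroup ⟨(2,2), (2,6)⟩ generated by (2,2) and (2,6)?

18

|⟨(2,2)⟩| = 6 and |⟨(2,6)⟩| = 6, so |H| is a multiple of lcm(6, 6) = 6 and divides |G| = 36.
Closing under the operation: H = {(0,0), (0,2), (0,4), (0,6), (0,8), (0,10), (1,0), (1,2), (1,4), (1,6), (1,8), (1,10), (2,0), (2,2), (2,4), (2,6), (2,8), (2,10)}, so |H| = 18.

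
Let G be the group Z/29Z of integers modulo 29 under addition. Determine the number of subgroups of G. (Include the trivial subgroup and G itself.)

A cyclic group of order 29 has exactly one subgroup for each divisor of 29.
Divisors of 29: 1, 29.
So Z/29Z has 2 subgroups.

2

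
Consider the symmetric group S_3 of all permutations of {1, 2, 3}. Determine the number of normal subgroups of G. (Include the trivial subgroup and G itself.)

G has 6 subgroups. Checking conjugation-invariance by order — order 1: 1/1 normal; order 2: 0/3 normal; order 3: 1/1 normal; order 6: 1/1 normal.
Total normal subgroups: 3.

3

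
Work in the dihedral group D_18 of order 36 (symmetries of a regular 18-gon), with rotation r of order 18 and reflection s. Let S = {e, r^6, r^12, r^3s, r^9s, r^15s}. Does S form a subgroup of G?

Yes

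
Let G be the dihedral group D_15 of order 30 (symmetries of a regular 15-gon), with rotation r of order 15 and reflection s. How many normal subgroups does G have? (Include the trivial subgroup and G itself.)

5

G has 28 subgroups. Checking conjugation-invariance by order — order 1: 1/1 normal; order 2: 0/15 normal; order 3: 1/1 normal; order 5: 1/1 normal; order 6: 0/5 normal; order 10: 0/3 normal; order 15: 1/1 normal; order 30: 1/1 normal.
Total normal subgroups: 5.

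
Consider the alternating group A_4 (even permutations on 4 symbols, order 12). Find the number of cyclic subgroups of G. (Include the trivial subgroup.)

Group the elements of G by the cyclic subgroup they generate; each cyclic subgroup of order d accounts for φ(d) elements.
Cyclic subgroups by order — order 1: 1; order 2: 3; order 3: 4.
Total: 8.

8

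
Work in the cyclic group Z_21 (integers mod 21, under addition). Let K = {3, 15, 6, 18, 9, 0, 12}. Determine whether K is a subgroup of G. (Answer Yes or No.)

Yes

|K| = 7 divides |G| = 21, consistent with Lagrange.
K contains the identity, every element's inverse is in K, and K is closed under +: it is a subgroup.
In fact K = ⟨18⟩.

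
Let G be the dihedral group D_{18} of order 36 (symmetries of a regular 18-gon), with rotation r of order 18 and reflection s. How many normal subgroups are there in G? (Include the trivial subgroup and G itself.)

9

G has 45 subgroups. Checking conjugation-invariance by order — order 1: 1/1 normal; order 2: 1/19 normal; order 3: 1/1 normal; order 4: 0/9 normal; order 6: 1/7 normal; order 9: 1/1 normal; order 12: 0/3 normal; order 18: 3/3 normal; order 36: 1/1 normal.
Total normal subgroups: 9.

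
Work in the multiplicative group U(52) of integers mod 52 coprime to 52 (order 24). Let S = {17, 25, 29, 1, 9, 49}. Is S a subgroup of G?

Yes

|S| = 6 divides |G| = 24, consistent with Lagrange.
S contains the identity, every element's inverse is in S, and S is closed under ·: it is a subgroup.
In fact S = ⟨17⟩.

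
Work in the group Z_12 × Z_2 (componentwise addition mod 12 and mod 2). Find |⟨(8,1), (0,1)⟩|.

6

|⟨(8,1)⟩| = 6 and |⟨(0,1)⟩| = 2, so |H| is a multiple of lcm(6, 2) = 6 and divides |G| = 24.
Closing under the operation: H = {(0,0), (0,1), (4,0), (4,1), (8,0), (8,1)}, so |H| = 6.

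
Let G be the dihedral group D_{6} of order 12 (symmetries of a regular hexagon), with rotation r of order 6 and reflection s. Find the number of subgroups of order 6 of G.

3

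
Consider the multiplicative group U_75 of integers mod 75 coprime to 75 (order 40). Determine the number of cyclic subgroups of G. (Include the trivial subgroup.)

A cyclic subgroup of order d is generated by each of its φ(d) elements of order d, so the cyclic subgroups of order d number (#elements of order d)/φ(d).
Cyclic subgroups by order — order 1: 1; order 2: 3; order 4: 2; order 5: 1; order 10: 3; order 20: 2.
Total: 12.

12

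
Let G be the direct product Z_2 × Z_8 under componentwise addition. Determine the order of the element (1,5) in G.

8

The order of (1,5) in Z_2 × Z_8 is lcm(ord(1) in Z_2, ord(5) in Z_8).
ord(1) = 2 and ord(5) = 8, so |⟨(1,5)⟩| = lcm(2, 8) = 8.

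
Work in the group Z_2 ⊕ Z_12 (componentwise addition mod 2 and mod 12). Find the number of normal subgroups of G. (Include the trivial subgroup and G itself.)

16

G is abelian, so every subgroup is normal.
G has 16 subgroups in total, hence 16 normal subgroups.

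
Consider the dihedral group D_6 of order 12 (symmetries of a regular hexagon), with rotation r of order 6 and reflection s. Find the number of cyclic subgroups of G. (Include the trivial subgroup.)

10

Each element a generates a cyclic subgroup ⟨a⟩; distinct elements may generate the same one (a cyclic group of order d has φ(d) generators).
Cyclic subgroups by order — order 1: 1; order 2: 7; order 3: 1; order 6: 1.
Total: 10.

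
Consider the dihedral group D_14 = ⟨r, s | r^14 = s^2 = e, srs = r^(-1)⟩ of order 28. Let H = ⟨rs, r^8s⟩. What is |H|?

|⟨rs⟩| = 2 and |⟨r^8s⟩| = 2, so |H| is a multiple of lcm(2, 2) = 2 and divides |G| = 28.
Closing under the operation: H = {e, r^7, rs, r^8s}, so |H| = 4.

4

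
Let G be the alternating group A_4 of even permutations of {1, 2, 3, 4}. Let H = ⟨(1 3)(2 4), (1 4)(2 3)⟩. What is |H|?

|⟨(1 3)(2 4)⟩| = 2 and |⟨(1 4)(2 3)⟩| = 2, so |H| is a multiple of lcm(2, 2) = 2 and divides |G| = 12.
Closing under the operation: H = {e, (1 2)(3 4), (1 3)(2 4), (1 4)(2 3)}, so |H| = 4.

4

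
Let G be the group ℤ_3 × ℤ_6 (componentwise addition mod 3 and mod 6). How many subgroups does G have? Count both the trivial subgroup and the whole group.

|G| = 18, so by Lagrange every subgroup order divides 18. Divisors: 1, 2, 3, 6, 9, 18.
Subgroups by order — order 1: 1; order 2: 1; order 3: 4; order 6: 4; order 9: 1; order 18: 1.
Total: 1 + 1 + 4 + 4 + 1 + 1 = 12.

12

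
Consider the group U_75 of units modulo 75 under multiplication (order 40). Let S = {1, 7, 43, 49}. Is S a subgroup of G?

Yes

|S| = 4 divides |G| = 40, consistent with Lagrange.
S contains the identity, every element's inverse is in S, and S is closed under ·: it is a subgroup.
In fact S = ⟨43⟩.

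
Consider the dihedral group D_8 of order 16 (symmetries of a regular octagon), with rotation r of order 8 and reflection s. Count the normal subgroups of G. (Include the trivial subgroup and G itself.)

G has 19 subgroups. Checking conjugation-invariance by order — order 1: 1/1 normal; order 2: 1/9 normal; order 4: 1/5 normal; order 8: 3/3 normal; order 16: 1/1 normal.
Total normal subgroups: 7.

7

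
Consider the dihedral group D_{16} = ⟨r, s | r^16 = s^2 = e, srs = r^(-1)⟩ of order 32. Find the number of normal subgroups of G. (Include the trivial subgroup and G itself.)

G has 36 subgroups. Checking conjugation-invariance by order — order 1: 1/1 normal; order 2: 1/17 normal; order 4: 1/9 normal; order 8: 1/5 normal; order 16: 3/3 normal; order 32: 1/1 normal.
Total normal subgroups: 8.

8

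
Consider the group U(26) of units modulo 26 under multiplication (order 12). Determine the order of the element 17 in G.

6

Compute successive powers of 17 mod 26: 17, 3, 25, 9, 23, 1; 17^6 ≡ 1 (mod 26).
So |⟨17⟩| = 6.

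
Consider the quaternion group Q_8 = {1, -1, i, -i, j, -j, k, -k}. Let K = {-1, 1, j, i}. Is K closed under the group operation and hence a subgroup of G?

No

i ∈ K but its inverse -i ∉ K, so K is not a subgroup.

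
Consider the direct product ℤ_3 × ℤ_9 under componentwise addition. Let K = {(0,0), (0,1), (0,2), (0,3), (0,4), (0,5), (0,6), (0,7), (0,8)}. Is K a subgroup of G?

Yes

|K| = 9 divides |G| = 27, consistent with Lagrange.
K contains the identity, every element's inverse is in K, and K is closed under +: it is a subgroup.
In fact K = ⟨(0,1)⟩.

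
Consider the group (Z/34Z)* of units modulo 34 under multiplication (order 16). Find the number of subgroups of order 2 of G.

1

|G| = 16 and 2 | 16, so subgroups of order 2 are possible by Lagrange.
The subgroups of order 2 are: {1, 33}.
So G has 1 subgroup of order 2.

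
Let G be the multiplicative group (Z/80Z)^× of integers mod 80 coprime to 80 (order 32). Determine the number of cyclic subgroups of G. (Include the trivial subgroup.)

20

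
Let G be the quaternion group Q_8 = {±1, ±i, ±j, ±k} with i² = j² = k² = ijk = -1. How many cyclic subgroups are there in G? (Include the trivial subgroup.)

Group the elements of G by the cyclic subgroup they generate; each cyclic subgroup of order d accounts for φ(d) elements.
Cyclic subgroups by order — order 1: 1; order 2: 1; order 4: 3.
Total: 5.

5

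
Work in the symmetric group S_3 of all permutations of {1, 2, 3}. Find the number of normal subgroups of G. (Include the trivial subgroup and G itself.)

3

G has 6 subgroups. Checking conjugation-invariance by order — order 1: 1/1 normal; order 2: 0/3 normal; order 3: 1/1 normal; order 6: 1/1 normal.
Total normal subgroups: 3.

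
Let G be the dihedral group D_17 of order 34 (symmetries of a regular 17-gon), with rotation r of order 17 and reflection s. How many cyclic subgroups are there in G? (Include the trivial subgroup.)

Each element a generates a cyclic subgroup ⟨a⟩; distinct elements may generate the same one (a cyclic group of order d has φ(d) generators).
Cyclic subgroups by order — order 1: 1; order 2: 17; order 17: 1.
Total: 19.

19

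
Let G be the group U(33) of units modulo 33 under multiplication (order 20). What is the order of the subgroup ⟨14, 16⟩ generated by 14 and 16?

|⟨14⟩| = 10 and |⟨16⟩| = 5, so |H| is a multiple of lcm(10, 5) = 10 and divides |G| = 20.
Closing under the operation: H = {1, 4, 5, 14, 16, 20, 23, 25, 26, 31}, so |H| = 10.

10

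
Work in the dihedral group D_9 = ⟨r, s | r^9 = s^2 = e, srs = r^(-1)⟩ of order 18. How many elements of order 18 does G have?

0

No element of G has order 18 (even though 18 | 18).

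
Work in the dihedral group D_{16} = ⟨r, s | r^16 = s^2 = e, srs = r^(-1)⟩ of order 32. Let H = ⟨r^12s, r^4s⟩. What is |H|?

|⟨r^12s⟩| = 2 and |⟨r^4s⟩| = 2, so |H| is a multiple of lcm(2, 2) = 2 and divides |G| = 32.
Closing under the operation: H = {e, r^8, r^4s, r^12s}, so |H| = 4.

4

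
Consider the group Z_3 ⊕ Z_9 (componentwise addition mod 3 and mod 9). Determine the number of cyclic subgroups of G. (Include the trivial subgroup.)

Each element a generates a cyclic subgroup ⟨a⟩; distinct elements may generate the same one (a cyclic group of order d has φ(d) generators).
Cyclic subgroups by order — order 1: 1; order 3: 4; order 9: 3.
Total: 8.

8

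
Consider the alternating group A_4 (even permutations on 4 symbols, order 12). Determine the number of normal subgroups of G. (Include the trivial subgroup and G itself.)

3

G has 10 subgroups. Checking conjugation-invariance by order — order 1: 1/1 normal; order 2: 0/3 normal; order 3: 0/4 normal; order 4: 1/1 normal; order 12: 1/1 normal.
Total normal subgroups: 3.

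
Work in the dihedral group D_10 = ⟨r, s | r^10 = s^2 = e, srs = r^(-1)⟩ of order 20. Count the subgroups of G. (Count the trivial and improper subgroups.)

|G| = 20, so by Lagrange every subgroup order divides 20. Divisors: 1, 2, 4, 5, 10, 20.
Subgroups by order — order 1: 1; order 2: 11; order 4: 5; order 5: 1; order 10: 3; order 20: 1.
Total: 1 + 11 + 5 + 1 + 3 + 1 = 22.

22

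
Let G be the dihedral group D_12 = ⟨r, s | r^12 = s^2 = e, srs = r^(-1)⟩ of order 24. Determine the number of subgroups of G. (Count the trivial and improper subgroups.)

34

|G| = 24, so by Lagrange every subgroup order divides 24. Divisors: 1, 2, 3, 4, 6, 8, 12, 24.
Subgroups by order — order 1: 1; order 2: 13; order 3: 1; order 4: 7; order 6: 5; order 8: 3; order 12: 3; order 24: 1.
Total: 1 + 13 + 1 + 7 + 5 + 3 + 3 + 1 = 34.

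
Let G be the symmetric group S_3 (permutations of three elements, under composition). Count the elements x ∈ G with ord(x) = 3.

The elements of order 3 are: (1 2 3), (1 3 2).
That's 2.

2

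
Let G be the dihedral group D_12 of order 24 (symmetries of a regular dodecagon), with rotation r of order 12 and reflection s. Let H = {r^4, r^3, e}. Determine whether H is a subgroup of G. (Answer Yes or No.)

No

r^4 ∈ H but its inverse r^8 ∉ H, so H is not a subgroup.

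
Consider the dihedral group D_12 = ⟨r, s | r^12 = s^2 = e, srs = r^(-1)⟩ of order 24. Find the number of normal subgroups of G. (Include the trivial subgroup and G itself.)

G has 34 subgroups. Checking conjugation-invariance by order — order 1: 1/1 normal; order 2: 1/13 normal; order 3: 1/1 normal; order 4: 1/7 normal; order 6: 1/5 normal; order 8: 0/3 normal; order 12: 3/3 normal; order 24: 1/1 normal.
Total normal subgroups: 9.

9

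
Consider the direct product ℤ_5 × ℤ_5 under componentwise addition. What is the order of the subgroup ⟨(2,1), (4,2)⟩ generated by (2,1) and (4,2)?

|⟨(2,1)⟩| = 5 and |⟨(4,2)⟩| = 5, so |H| is a multiple of lcm(5, 5) = 5 and divides |G| = 25.
Closing under the operation: H = {(0,0), (1,3), (2,1), (3,4), (4,2)}, so |H| = 5.

5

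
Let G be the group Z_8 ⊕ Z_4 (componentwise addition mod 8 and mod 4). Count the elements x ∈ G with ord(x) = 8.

16

An element (a,b) has order lcm(ord(a), ord(b)); count pairs with lcm equal to 8.
Enumerating gives 16 such elements.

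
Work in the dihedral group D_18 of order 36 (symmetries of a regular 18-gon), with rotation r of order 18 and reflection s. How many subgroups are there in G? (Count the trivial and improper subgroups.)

45

|G| = 36, so by Lagrange every subgroup order divides 36. Divisors: 1, 2, 3, 4, 6, 9, 12, 18, 36.
Subgroups by order — order 1: 1; order 2: 19; order 3: 1; order 4: 9; order 6: 7; order 9: 1; order 12: 3; order 18: 3; order 36: 1.
Total: 1 + 19 + 1 + 9 + 7 + 1 + 3 + 3 + 1 = 45.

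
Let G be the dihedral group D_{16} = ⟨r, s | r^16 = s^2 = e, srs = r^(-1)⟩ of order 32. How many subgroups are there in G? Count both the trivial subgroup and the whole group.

36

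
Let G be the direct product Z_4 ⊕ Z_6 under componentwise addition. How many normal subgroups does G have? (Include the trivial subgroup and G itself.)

16

G is abelian, so every subgroup is normal.
G has 16 subgroups in total, hence 16 normal subgroups.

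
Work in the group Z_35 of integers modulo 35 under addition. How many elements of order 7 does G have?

6

In a cyclic group of order 35, the number of elements of order d (for d | 35) is φ(d).
φ(7) = 6.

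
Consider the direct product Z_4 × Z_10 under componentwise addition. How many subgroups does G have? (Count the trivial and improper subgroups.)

16

|G| = 40, so by Lagrange every subgroup order divides 40. Divisors: 1, 2, 4, 5, 8, 10, 20, 40.
Subgroups by order — order 1: 1; order 2: 3; order 4: 3; order 5: 1; order 8: 1; order 10: 3; order 20: 3; order 40: 1.
Total: 1 + 3 + 3 + 1 + 1 + 3 + 3 + 1 = 16.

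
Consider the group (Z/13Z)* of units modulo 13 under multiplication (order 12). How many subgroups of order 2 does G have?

1

|G| = 12 and 2 | 12, so subgroups of order 2 are possible by Lagrange.
The subgroups of order 2 are: {1, 12}.
So G has 1 subgroup of order 2.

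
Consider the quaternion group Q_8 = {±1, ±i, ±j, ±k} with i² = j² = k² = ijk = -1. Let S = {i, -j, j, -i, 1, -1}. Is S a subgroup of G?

|S| = 6 does not divide |G| = 8, so by Lagrange S is not a subgroup.

No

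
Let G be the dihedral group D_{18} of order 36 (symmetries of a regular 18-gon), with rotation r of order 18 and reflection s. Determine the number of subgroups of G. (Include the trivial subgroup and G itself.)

|G| = 36, so by Lagrange every subgroup order divides 36. Divisors: 1, 2, 3, 4, 6, 9, 12, 18, 36.
Subgroups by order — order 1: 1; order 2: 19; order 3: 1; order 4: 9; order 6: 7; order 9: 1; order 12: 3; order 18: 3; order 36: 1.
Total: 1 + 19 + 1 + 9 + 7 + 1 + 3 + 3 + 1 = 45.

45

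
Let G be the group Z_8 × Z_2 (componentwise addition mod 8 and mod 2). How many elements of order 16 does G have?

An element (a,b) has order lcm(ord(a), ord(b)); count pairs with lcm equal to 16.
Enumerating gives 0 such elements.

0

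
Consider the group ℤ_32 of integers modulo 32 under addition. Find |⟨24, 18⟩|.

|⟨24⟩| = 4 and |⟨18⟩| = 16, so |H| is a multiple of lcm(4, 16) = 16 and divides |G| = 32.
Closing under the operation: H = {0, 2, 4, 6, 8, 10, 12, 14, 16, 18, 20, 22, 24, 26, 28, 30}, so |H| = 16.

16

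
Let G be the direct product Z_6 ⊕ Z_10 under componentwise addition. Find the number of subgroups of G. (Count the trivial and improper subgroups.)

20

|G| = 60, so by Lagrange every subgroup order divides 60. Divisors: 1, 2, 3, 4, 5, 6, 10, 12, 15, 20, 30, 60.
Subgroups by order — order 1: 1; order 2: 3; order 3: 1; order 4: 1; order 5: 1; order 6: 3; order 10: 3; order 12: 1; order 15: 1; order 20: 1; order 30: 3; order 60: 1.
Total: 1 + 3 + 1 + 1 + 1 + 3 + 3 + 1 + 1 + 1 + 3 + 1 = 20.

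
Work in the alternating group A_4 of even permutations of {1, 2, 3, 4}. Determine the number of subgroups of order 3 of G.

|G| = 12 and 3 | 12, so subgroups of order 3 are possible by Lagrange.
The subgroups of order 3 are: {e, (1 2 3), (1 3 2)}; {e, (1 2 4), (1 4 2)}; {e, (1 3 4), (1 4 3)}; {e, (2 3 4), (2 4 3)}.
So G has 4 subgroups of order 3.

4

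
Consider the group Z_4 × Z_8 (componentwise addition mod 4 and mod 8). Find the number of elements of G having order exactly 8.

16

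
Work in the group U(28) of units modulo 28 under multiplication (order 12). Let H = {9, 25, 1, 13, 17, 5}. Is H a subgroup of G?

Yes

|H| = 6 divides |G| = 12, consistent with Lagrange.
H contains the identity, every element's inverse is in H, and H is closed under ·: it is a subgroup.
In fact H = ⟨17⟩.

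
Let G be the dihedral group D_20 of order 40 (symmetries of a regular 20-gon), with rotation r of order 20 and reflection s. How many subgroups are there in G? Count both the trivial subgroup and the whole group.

|G| = 40, so by Lagrange every subgroup order divides 40. Divisors: 1, 2, 4, 5, 8, 10, 20, 40.
Subgroups by order — order 1: 1; order 2: 21; order 4: 11; order 5: 1; order 8: 5; order 10: 5; order 20: 3; order 40: 1.
Total: 1 + 21 + 11 + 1 + 5 + 5 + 3 + 1 = 48.

48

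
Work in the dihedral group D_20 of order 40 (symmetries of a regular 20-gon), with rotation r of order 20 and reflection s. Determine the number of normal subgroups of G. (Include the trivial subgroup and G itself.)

G has 48 subgroups. Checking conjugation-invariance by order — order 1: 1/1 normal; order 2: 1/21 normal; order 4: 1/11 normal; order 5: 1/1 normal; order 8: 0/5 normal; order 10: 1/5 normal; order 20: 3/3 normal; order 40: 1/1 normal.
Total normal subgroups: 9.

9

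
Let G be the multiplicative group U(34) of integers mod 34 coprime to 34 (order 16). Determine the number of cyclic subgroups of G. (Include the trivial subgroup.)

5

Each element a generates a cyclic subgroup ⟨a⟩; distinct elements may generate the same one (a cyclic group of order d has φ(d) generators).
Cyclic subgroups by order — order 1: 1; order 2: 1; order 4: 1; order 8: 1; order 16: 1.
Total: 5.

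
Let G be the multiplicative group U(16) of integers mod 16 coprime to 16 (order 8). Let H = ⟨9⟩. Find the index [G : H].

4

|⟨9⟩| = 2 and |G| = 8.
By Lagrange, [G : H] = |G|/|H| = 8/2 = 4.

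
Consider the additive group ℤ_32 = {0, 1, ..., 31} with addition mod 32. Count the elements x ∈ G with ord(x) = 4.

2

In a cyclic group of order 32, the number of elements of order d (for d | 32) is φ(d).
φ(4) = 2.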